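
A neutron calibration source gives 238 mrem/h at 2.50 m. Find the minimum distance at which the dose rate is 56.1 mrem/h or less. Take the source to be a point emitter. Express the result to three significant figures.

5.15 m

Using I₁d₁² = I₂d₂², d₂ = d₁·√(I₁/I₂).
I₁/I₂ = 238/56.1 = 4.242, so d₂ = 2.50 × √4.242 = 5.149 m.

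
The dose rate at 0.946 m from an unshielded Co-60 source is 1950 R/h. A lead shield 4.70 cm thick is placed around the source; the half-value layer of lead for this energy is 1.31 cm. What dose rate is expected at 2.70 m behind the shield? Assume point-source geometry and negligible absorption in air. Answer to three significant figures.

19.9 R/h

Distance alone: 1950 × (0.946/2.70)² = 1950 × 0.1228 = 239.5 R/h.
Shield: 4.70/1.31 = 3.588 half-value layers → attenuation 2^(−3.588) = 0.08316.
Combined: 239.5 × 0.08316 = 19.92 R/h.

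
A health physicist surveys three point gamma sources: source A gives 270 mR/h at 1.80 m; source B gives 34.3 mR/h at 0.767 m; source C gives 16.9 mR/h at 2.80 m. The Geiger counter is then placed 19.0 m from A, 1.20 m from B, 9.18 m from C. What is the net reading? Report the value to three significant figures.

18.0 mR/h

By superposition, sum each source's inverse-square contribution:
A: 270 × (1.80/19.0)² = 2.423 mR/h
B: 34.3 × (0.767/1.20)² = 14.01 mR/h
C: 16.9 × (2.80/9.18)² = 1.572 mR/h
Total = 2.423 + 14.01 + 1.572 = 18.00 mR/h.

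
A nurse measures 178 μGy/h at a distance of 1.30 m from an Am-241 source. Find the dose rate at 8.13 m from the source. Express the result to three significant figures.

4.55 μGy/h

By the inverse-square law, the rate at 8.13 m is
178 × (1.30/8.13)² = 178 × 0.02557 = 4.551 μGy/h.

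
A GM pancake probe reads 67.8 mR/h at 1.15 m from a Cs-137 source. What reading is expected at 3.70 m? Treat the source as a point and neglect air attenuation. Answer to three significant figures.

Intensity scales as (d₁/d₂)², so the rate at 3.70 m is
67.8 × (1.15/3.70)² = 67.8 × 0.09660 = 6.549 mR/h.

6.55 mR/h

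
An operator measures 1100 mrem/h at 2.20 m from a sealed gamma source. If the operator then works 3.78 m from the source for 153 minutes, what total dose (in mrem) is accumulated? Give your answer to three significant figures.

950 mrem

Since intensity falls as 1/r², rate at 3.78 m:
1100 × (2.20/3.78)² = 1100 × 0.3387 = 372.6 mrem/h.
Dose = rate × time = 372.6 mrem/h × 2.550 h = 950.1 mrem.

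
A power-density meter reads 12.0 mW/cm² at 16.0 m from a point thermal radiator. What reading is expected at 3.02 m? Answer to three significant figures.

337 mW/cm²

Using I₁d₁² = I₂d₂², the rate at 3.02 m is
(16.0/3.02)² = 28.07, so 12.0 × 28.07 = 336.8 mW/cm².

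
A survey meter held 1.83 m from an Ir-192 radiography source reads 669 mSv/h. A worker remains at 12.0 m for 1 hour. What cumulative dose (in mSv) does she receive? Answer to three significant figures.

15.6 mSv

Using I₁d₁² = I₂d₂², rate at 12.0 m:
(1.83/12.0)² = 0.02326, so 669 × 0.02326 = 15.56 mSv/h.
Dose = rate × time = 15.56 mSv/h × 1.000 h = 15.56 mSv.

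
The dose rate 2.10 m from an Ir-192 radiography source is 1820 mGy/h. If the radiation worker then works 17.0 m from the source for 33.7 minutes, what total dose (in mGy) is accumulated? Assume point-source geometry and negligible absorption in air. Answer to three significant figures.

Using I₁d₁² = I₂d₂², rate at 17.0 m:
(2.10/17.0)² = 0.01526, so 1820 × 0.01526 = 27.77 mGy/h.
Dose = rate × time = 27.77 mGy/h × 0.5617 h = 15.60 mGy.

15.6 mGy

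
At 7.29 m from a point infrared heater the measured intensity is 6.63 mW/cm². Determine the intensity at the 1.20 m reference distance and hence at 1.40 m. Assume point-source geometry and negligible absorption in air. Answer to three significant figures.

Using I₁d₁² = I₂d₂²,
At 1.20 m: (7.29/1.20)² = 36.91, so 6.63 × 36.91 = 244.7 mW/cm²
At 1.40 m: (1.20/1.40)² = 0.7347, so 244.7 × 0.7347 = 179.8 mW/cm².

245 mW/cm²; 180 mW/cm²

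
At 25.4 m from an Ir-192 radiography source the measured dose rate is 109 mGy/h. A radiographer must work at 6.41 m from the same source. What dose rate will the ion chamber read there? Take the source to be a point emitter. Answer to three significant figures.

1710 mGy/h

Using I₁d₁² = I₂d₂², scaling from 25.4 m to 6.41 m:
109 × (25.4/6.41)² = 109 × 15.70 = 1711 mGy/h.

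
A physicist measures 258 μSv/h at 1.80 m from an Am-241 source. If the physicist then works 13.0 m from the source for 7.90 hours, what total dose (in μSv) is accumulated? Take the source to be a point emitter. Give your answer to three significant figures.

By the inverse-square law, rate at 13.0 m:
(1.80/13.0)² = 0.01917, so 258 × 0.01917 = 4.946 μSv/h.
Dose = rate × time = 4.946 μSv/h × 7.900 h = 39.07 μSv.

39.1 μSv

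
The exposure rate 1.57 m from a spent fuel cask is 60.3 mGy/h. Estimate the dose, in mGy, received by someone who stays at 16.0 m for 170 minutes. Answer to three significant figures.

1.65 mGy

Using I₁d₁² = I₂d₂², rate at 16.0 m:
(1.57/16.0)² = 0.009629, so 60.3 × 0.009629 = 0.5806 mGy/h.
Dose = rate × time = 0.5806 mGy/h × 2.833 h = 1.645 mGy.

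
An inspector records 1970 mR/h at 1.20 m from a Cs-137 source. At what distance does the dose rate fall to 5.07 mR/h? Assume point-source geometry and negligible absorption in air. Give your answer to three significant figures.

Applying the 1/r² law, d₂ = d₁·√(I₁/I₂).
I₁/I₂ = 1970/5.07 = 388.6, so d₂ = 1.20 × √388.6 = 23.66 m.

23.7 m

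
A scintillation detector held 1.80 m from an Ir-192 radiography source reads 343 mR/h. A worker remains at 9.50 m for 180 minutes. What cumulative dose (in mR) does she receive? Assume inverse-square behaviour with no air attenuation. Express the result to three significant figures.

Since intensity falls as 1/r², rate at 9.50 m:
343 × (1.80/9.50)² = 343 × 0.03590 = 12.31 mR/h.
Dose = rate × time = 12.31 mR/h × 3.000 h = 36.93 mR.

36.9 mR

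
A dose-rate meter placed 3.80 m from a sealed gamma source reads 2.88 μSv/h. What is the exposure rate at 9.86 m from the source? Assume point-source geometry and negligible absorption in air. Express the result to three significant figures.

0.428 μSv/h

By the inverse-square law, scaling from 3.80 m to 9.86 m:
(3.80/9.86)² = 0.1485, so 2.88 × 0.1485 = 0.4277 μSv/h.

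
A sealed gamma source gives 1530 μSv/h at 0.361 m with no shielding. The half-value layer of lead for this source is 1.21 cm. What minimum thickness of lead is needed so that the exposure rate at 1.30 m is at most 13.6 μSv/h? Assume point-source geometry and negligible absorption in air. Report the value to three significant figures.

At 1.30 m, distance alone gives (0.361/1.30)² = 0.07711, so 1530 × 0.07711 = 118.0 μSv/h.
Further attenuation needed: 118.0/13.6 = 8.676.
n = log₂(8.676) = 3.117 half-value layers.
Thickness = 3.117 × 1.21 cm = 3.772 cm.

3.77 cm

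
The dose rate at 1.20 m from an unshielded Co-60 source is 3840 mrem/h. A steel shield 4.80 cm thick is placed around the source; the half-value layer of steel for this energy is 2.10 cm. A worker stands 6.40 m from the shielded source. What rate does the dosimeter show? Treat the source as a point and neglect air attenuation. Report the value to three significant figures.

27.7 mrem/h

Distance alone: (1.20/6.40)² = 0.03516, so 3840 × 0.03516 = 135.0 mrem/h.
Shield: 4.80/2.10 = 2.286 half-value layers → attenuation 2^(−2.286) = 0.2050.
Combined: 135.0 × 0.2050 = 27.67 mrem/h.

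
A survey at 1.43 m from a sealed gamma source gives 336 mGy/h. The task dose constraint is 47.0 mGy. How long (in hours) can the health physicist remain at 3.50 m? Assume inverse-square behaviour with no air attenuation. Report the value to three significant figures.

Intensity scales as (d₁/d₂)², so rate at 3.50 m:
336 × (1.43/3.50)² = 336 × 0.1669 = 56.08 mGy/h.
Stay time = 47.0 mGy ÷ 56.08 mGy/h = 0.8381 h.

0.838 h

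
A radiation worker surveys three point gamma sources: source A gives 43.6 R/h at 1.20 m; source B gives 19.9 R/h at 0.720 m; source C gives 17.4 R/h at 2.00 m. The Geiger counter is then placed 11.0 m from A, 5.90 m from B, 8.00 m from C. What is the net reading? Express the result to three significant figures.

1.90 R/h

Each source contributes Iᵢ·(dᵢ/rᵢ)²; contributions add.
A: 43.6 × (1.20/11.0)² = 0.5189 R/h
B: 19.9 × (0.720/5.90)² = 0.2964 R/h
C: 17.4 × (2.00/8.00)² = 1.087 R/h
Total = 0.5189 + 0.2964 + 1.087 = 1.902 R/h.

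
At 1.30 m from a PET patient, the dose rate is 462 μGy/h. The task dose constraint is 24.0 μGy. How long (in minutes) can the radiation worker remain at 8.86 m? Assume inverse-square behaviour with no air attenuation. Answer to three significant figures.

145 min

Using I₁d₁² = I₂d₂², rate at 8.86 m:
462 × (1.30/8.86)² = 462 × 0.02153 = 9.947 μGy/h.
Stay time = 24.0 μGy ÷ 9.947 μGy/h = 2.413 h = 144.8 min.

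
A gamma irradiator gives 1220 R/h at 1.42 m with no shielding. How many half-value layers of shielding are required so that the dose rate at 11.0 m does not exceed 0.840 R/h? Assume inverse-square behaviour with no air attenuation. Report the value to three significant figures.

At 11.0 m, distance alone gives 1220 × (1.42/11.0)² = 1220 × 0.01666 = 20.33 R/h.
Further attenuation needed: 20.33/0.840 = 24.20.
n = log₂(24.20) = 4.597 half-value layers.

4.60 half-value layers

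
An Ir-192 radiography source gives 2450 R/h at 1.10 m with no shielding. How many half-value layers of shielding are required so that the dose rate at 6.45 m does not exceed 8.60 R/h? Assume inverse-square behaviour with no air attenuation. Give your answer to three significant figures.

3.05 half-value layers

At 6.45 m, distance alone gives (1.10/6.45)² = 0.02908, so 2450 × 0.02908 = 71.25 R/h.
Further attenuation needed: 71.25/8.60 = 8.285.
n = log₂(8.285) = 3.051 half-value layers.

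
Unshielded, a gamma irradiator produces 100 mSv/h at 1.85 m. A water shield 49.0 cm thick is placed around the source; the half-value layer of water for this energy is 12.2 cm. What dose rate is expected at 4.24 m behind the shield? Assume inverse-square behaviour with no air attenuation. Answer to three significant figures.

1.18 mSv/h

Distance alone: (1.85/4.24)² = 0.1904, so 100 × 0.1904 = 19.04 mSv/h.
Shield: 49.0/12.2 = 4.016 half-value layers → attenuation 2^(−4.016) = 0.06181.
Combined: 19.04 × 0.06181 = 1.177 mSv/h.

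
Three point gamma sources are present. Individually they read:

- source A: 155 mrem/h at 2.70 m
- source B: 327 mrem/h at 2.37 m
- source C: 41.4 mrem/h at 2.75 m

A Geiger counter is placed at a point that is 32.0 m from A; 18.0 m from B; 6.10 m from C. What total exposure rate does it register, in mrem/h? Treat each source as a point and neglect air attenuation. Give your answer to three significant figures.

By superposition, sum each source's inverse-square contribution:
A: 155 × (2.70/32.0)² = 1.103 mrem/h
B: 327 × (2.37/18.0)² = 5.669 mrem/h
C: 41.4 × (2.75/6.10)² = 8.414 mrem/h
Total = 1.103 + 5.669 + 8.414 = 15.19 mrem/h.

15.2 mrem/h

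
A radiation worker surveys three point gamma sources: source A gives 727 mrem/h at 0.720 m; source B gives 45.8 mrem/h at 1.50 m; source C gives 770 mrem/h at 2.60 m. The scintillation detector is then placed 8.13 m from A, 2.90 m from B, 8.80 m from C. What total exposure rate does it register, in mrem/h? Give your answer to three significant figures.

85.2 mrem/h

By superposition, sum each source's inverse-square contribution:
A: 727 × (0.720/8.13)² = 5.702 mrem/h
B: 45.8 × (1.50/2.90)² = 12.25 mrem/h
C: 770 × (2.60/8.80)² = 67.22 mrem/h
Total = 5.702 + 12.25 + 67.22 = 85.17 mrem/h.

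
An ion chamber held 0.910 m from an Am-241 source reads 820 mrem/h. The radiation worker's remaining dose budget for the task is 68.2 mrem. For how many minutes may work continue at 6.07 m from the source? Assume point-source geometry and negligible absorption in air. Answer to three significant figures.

222 min

Applying the 1/r² law, rate at 6.07 m:
820 × (0.910/6.07)² = 820 × 0.02248 = 18.43 mrem/h.
Stay time = 68.2 mrem ÷ 18.43 mrem/h = 3.700 h = 222.0 min.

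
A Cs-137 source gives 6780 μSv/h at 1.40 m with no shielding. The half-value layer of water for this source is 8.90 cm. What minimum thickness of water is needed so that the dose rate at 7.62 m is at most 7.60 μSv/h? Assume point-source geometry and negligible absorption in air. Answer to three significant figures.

43.7 cm

At 7.62 m, distance alone gives 6780 × (1.40/7.62)² = 6780 × 0.03376 = 228.9 μSv/h.
Further attenuation needed: 228.9/7.60 = 30.12.
n = log₂(30.12) = 4.913 half-value layers.
Thickness = 4.913 × 8.90 cm = 43.73 cm.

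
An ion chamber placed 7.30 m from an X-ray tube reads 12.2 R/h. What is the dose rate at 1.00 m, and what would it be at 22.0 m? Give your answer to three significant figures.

650 R/h; 1.34 R/h

Intensity scales as (d₁/d₂)², so
At 1.00 m: (7.30/1.00)² = 53.29, so 12.2 × 53.29 = 650.1 R/h
At 22.0 m: (1.00/22.0)² = 0.002066, so 650.1 × 0.002066 = 1.343 R/h.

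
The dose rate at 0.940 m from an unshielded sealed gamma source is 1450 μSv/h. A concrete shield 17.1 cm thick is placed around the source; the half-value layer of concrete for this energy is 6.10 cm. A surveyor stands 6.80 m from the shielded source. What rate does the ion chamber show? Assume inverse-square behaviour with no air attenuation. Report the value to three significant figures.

Distance alone: (0.940/6.80)² = 0.01911, so 1450 × 0.01911 = 27.71 μSv/h.
Shield: 17.1/6.10 = 2.803 half-value layers → attenuation 2^(−2.803) = 0.1433.
Combined: 27.71 × 0.1433 = 3.971 μSv/h.

3.97 μSv/h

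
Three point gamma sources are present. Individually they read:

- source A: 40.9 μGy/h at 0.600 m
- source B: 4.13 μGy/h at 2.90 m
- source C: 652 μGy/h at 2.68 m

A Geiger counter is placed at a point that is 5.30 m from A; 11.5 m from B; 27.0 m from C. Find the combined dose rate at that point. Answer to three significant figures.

By superposition, sum each source's inverse-square contribution:
A: 40.9 × (0.600/5.30)² = 0.5242 μGy/h
B: 4.13 × (2.90/11.5)² = 0.2626 μGy/h
C: 652 × (2.68/27.0)² = 6.424 μGy/h
Total = 0.5242 + 0.2626 + 6.424 = 7.211 μGy/h.

7.21 μGy/h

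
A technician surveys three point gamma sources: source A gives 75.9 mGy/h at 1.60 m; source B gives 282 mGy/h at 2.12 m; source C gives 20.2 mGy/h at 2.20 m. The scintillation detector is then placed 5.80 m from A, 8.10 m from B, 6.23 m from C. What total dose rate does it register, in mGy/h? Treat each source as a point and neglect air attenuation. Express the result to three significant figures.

27.6 mGy/h

By superposition, sum each source's inverse-square contribution:
A: 75.9 × (1.60/5.80)² = 5.776 mGy/h
B: 282 × (2.12/8.10)² = 19.32 mGy/h
C: 20.2 × (2.20/6.23)² = 2.519 mGy/h
Total = 5.776 + 19.32 + 2.519 = 27.62 mGy/h.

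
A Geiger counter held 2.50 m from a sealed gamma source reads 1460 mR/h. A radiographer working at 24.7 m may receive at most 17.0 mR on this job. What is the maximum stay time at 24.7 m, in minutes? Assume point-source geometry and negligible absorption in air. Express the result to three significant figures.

By the inverse-square law, rate at 24.7 m:
1460 × (2.50/24.7)² = 1460 × 0.01024 = 14.95 mR/h.
Stay time = 17.0 mR ÷ 14.95 mR/h = 1.137 h = 68.22 min.

68.2 min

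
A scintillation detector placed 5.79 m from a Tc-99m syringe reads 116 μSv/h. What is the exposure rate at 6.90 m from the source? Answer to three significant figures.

By the inverse-square law, scaling from 5.79 m to 6.90 m:
(5.79/6.90)² = 0.7041, so 116 × 0.7041 = 81.68 μSv/h.

81.7 μSv/h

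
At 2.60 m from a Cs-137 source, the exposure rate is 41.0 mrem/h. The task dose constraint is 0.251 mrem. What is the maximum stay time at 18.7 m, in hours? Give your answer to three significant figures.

0.317 h

Applying the 1/r² law, rate at 18.7 m:
(2.60/18.7)² = 0.01933, so 41.0 × 0.01933 = 0.7925 mrem/h.
Stay time = 0.251 mrem ÷ 0.7925 mrem/h = 0.3167 h.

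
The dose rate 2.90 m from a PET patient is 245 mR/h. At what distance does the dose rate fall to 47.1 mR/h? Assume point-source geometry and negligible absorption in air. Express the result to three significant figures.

Since intensity falls as 1/r², d₂ = d₁·√(I₁/I₂).
I₁/I₂ = 245/47.1 = 5.202, so d₂ = 2.90 × √5.202 = 6.614 m.

6.61 m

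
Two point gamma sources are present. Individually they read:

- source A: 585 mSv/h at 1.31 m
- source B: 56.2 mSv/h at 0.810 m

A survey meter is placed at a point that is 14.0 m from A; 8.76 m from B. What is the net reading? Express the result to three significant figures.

By superposition, sum each source's inverse-square contribution:
A: 585 × (1.31/14.0)² = 5.122 mSv/h
B: 56.2 × (0.810/8.76)² = 0.4805 mSv/h
Total = 5.122 + 0.4805 = 5.603 mSv/h.

5.60 mSv/h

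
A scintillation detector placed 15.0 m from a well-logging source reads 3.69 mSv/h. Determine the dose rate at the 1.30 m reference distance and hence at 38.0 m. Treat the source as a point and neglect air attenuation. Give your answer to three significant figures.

Since intensity falls as 1/r²,
At 1.30 m: (15.0/1.30)² = 133.1, so 3.69 × 133.1 = 491.1 mSv/h
At 38.0 m: (1.30/38.0)² = 0.001170, so 491.1 × 0.001170 = 0.5746 mSv/h.

491 mSv/h; 0.575 mSv/h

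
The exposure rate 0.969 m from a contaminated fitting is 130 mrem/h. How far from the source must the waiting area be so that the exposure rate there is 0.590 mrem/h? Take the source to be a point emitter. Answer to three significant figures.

Applying the 1/r² law, d₂ = d₁·√(I₁/I₂).
I₁/I₂ = 130/0.590 = 220.3, so d₂ = 0.969 × √220.3 = 14.38 m.

14.4 m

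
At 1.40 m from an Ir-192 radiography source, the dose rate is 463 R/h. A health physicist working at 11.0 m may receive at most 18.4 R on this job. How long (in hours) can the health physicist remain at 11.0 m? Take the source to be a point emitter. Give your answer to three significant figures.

2.45 h

Intensity scales as (d₁/d₂)², so rate at 11.0 m:
463 × (1.40/11.0)² = 463 × 0.01620 = 7.501 R/h.
Stay time = 18.4 R ÷ 7.501 R/h = 2.453 h.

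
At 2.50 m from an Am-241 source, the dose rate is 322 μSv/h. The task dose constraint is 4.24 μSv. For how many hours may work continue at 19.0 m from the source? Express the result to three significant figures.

Applying the 1/r² law, rate at 19.0 m:
322 × (2.50/19.0)² = 322 × 0.01731 = 5.574 μSv/h.
Stay time = 4.24 μSv ÷ 5.574 μSv/h = 0.7607 h.

0.761 h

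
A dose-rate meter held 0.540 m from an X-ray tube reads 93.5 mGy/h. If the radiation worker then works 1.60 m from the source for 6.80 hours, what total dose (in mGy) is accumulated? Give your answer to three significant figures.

Intensity scales as (d₁/d₂)², so rate at 1.60 m:
(0.540/1.60)² = 0.1139, so 93.5 × 0.1139 = 10.65 mGy/h.
Dose = rate × time = 10.65 mGy/h × 6.800 h = 72.42 mGy.

72.4 mGy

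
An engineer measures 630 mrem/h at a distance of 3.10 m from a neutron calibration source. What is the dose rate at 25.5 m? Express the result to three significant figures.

Intensity scales as (d₁/d₂)², so the rate at 25.5 m is
(3.10/25.5)² = 0.01478, so 630 × 0.01478 = 9.311 mrem/h.

9.31 mrem/h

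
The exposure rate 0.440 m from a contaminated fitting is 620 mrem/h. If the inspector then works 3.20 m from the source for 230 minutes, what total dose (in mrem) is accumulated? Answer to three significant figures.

By the inverse-square law, rate at 3.20 m:
620 × (0.440/3.20)² = 620 × 0.01891 = 11.72 mrem/h.
Dose = rate × time = 11.72 mrem/h × 3.833 h = 44.92 mrem.

44.9 mrem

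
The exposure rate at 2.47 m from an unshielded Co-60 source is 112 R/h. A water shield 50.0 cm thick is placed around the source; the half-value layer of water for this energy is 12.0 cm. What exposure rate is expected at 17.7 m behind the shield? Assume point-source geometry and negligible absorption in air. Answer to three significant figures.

0.121 R/h

Distance alone: 112 × (2.47/17.7)² = 112 × 0.01947 = 2.181 R/h.
Shield: 50.0/12.0 = 4.167 half-value layers → attenuation 2^(−4.167) = 0.05567.
Combined: 2.181 × 0.05567 = 0.1214 R/h.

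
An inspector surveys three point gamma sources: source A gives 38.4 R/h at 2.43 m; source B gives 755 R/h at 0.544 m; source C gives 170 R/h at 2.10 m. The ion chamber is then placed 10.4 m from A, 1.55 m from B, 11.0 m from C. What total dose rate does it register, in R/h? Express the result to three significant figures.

101 R/h

By superposition, sum each source's inverse-square contribution:
A: 38.4 × (2.43/10.4)² = 2.096 R/h
B: 755 × (0.544/1.55)² = 93.00 R/h
C: 170 × (2.10/11.0)² = 6.196 R/h
Total = 2.096 + 93.00 + 6.196 = 101.3 R/h.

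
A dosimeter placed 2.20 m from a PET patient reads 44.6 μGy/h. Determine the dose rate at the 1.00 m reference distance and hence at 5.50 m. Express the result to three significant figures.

Since intensity falls as 1/r²,
At 1.00 m: 44.6 × (2.20/1.00)² = 44.6 × 4.840 = 215.9 μGy/h
At 5.50 m: 215.9 × (1.00/5.50)² = 215.9 × 0.03306 = 7.138 μGy/h.

216 μGy/h; 7.14 μGy/h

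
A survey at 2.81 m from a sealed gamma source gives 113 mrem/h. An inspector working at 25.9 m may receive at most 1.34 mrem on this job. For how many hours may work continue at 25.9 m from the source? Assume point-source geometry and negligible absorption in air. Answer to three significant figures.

Since intensity falls as 1/r², rate at 25.9 m:
(2.81/25.9)² = 0.01177, so 113 × 0.01177 = 1.330 mrem/h.
Stay time = 1.34 mrem ÷ 1.330 mrem/h = 1.008 h.

1.01 h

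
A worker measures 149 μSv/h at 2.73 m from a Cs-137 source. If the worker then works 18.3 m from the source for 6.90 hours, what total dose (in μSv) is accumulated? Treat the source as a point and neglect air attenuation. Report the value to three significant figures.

22.9 μSv

Using I₁d₁² = I₂d₂², rate at 18.3 m:
149 × (2.73/18.3)² = 149 × 0.02225 = 3.315 μSv/h.
Dose = rate × time = 3.315 μSv/h × 6.900 h = 22.87 μSv.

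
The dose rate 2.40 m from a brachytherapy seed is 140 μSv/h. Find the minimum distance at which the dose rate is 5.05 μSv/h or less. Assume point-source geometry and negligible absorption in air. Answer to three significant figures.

12.6 m

Intensity scales as (d₁/d₂)², so d₂ = d₁·√(I₁/I₂).
I₁/I₂ = 140/5.05 = 27.72, so d₂ = 2.40 × √27.72 = 12.64 m.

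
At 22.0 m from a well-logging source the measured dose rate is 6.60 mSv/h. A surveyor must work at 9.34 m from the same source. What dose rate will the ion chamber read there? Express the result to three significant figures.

Intensity scales as (d₁/d₂)², so scaling from 22.0 m to 9.34 m:
(22.0/9.34)² = 5.548, so 6.60 × 5.548 = 36.62 mSv/h.

36.6 mSv/h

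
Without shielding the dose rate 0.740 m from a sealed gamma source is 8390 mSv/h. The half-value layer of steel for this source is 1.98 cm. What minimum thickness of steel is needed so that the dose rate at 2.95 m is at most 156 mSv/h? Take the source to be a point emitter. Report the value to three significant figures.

3.48 cm

At 2.95 m, distance alone gives 8390 × (0.740/2.95)² = 8390 × 0.06292 = 527.9 mSv/h.
Further attenuation needed: 527.9/156 = 3.384.
n = log₂(3.384) = 1.759 half-value layers.
Thickness = 1.759 × 1.98 cm = 3.483 cm.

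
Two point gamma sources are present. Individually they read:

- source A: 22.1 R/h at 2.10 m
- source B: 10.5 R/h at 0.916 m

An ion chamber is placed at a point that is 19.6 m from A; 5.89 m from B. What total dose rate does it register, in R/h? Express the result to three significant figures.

Each source contributes Iᵢ·(dᵢ/rᵢ)²; contributions add.
A: 22.1 × (2.10/19.6)² = 0.2537 R/h
B: 10.5 × (0.916/5.89)² = 0.2540 R/h
Total = 0.2537 + 0.2540 = 0.5077 R/h.

0.508 R/h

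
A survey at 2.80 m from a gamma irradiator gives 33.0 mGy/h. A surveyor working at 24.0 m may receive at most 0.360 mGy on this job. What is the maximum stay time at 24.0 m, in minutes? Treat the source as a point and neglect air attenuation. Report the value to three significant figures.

48.1 min

Using I₁d₁² = I₂d₂², rate at 24.0 m:
(2.80/24.0)² = 0.01361, so 33.0 × 0.01361 = 0.4491 mGy/h.
Stay time = 0.360 mGy ÷ 0.4491 mGy/h = 0.8016 h = 48.10 min.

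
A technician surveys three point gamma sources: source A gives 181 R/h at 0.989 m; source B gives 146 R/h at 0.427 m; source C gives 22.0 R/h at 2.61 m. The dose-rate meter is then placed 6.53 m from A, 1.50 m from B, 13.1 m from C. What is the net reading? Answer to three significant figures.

By superposition, sum each source's inverse-square contribution:
A: 181 × (0.989/6.53)² = 4.152 R/h
B: 146 × (0.427/1.50)² = 11.83 R/h
C: 22.0 × (2.61/13.1)² = 0.8733 R/h
Total = 4.152 + 11.83 + 0.8733 = 16.86 R/h.

16.9 R/h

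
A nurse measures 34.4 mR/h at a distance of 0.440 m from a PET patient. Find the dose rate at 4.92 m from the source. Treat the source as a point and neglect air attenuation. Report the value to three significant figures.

Since intensity falls as 1/r², the rate at 4.92 m is
(0.440/4.92)² = 0.007998, so 34.4 × 0.007998 = 0.2751 mR/h.

0.275 mR/h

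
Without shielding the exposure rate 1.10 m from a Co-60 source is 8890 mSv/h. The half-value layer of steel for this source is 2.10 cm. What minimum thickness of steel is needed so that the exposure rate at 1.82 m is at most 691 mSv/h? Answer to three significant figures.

At 1.82 m, distance alone gives 8890 × (1.10/1.82)² = 8890 × 0.3653 = 3248 mSv/h.
Further attenuation needed: 3248/691 = 4.700.
n = log₂(4.700) = 2.233 half-value layers.
Thickness = 2.233 × 2.10 cm = 4.689 cm.

4.69 cm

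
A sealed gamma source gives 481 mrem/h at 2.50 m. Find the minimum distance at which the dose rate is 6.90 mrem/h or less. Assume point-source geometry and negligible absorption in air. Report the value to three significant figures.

By the inverse-square law, d₂ = d₁·√(I₁/I₂).
I₁/I₂ = 481/6.90 = 69.71, so d₂ = 2.50 × √69.71 = 20.87 m.

20.9 m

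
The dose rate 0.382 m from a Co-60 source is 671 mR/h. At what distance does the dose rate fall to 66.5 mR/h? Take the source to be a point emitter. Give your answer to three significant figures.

Intensity scales as (d₁/d₂)², so d₂ = d₁·√(I₁/I₂).
I₁/I₂ = 671/66.5 = 10.09, so d₂ = 0.382 × √10.09 = 1.213 m.

1.21 m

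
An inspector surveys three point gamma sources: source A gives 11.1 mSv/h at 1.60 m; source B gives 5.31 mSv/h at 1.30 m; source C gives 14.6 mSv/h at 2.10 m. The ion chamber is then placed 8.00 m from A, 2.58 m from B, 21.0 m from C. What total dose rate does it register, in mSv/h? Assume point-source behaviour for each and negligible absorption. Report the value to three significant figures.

1.94 mSv/h

By superposition, sum each source's inverse-square contribution:
A: 11.1 × (1.60/8.00)² = 0.4440 mSv/h
B: 5.31 × (1.30/2.58)² = 1.348 mSv/h
C: 14.6 × (2.10/21.0)² = 0.1460 mSv/h
Total = 0.4440 + 1.348 + 0.1460 = 1.938 mSv/h.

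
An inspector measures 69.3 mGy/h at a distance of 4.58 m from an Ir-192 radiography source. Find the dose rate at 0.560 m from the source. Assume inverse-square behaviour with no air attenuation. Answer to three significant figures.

4640 mGy/h

By the inverse-square law, the rate at 0.560 m is
(4.58/0.560)² = 66.89, so 69.3 × 66.89 = 4635 mGy/h.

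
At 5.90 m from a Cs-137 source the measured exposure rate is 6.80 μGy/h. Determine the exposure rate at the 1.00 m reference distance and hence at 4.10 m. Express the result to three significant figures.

237 μGy/h; 14.1 μGy/h

Since intensity falls as 1/r²,
At 1.00 m: 6.80 × (5.90/1.00)² = 6.80 × 34.81 = 236.7 μGy/h
At 4.10 m: (1.00/4.10)² = 0.05949, so 236.7 × 0.05949 = 14.08 μGy/h.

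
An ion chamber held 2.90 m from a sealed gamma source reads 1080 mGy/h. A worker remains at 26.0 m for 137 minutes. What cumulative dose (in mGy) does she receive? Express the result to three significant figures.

By the inverse-square law, rate at 26.0 m:
1080 × (2.90/26.0)² = 1080 × 0.01244 = 13.44 mGy/h.
Dose = rate × time = 13.44 mGy/h × 2.283 h = 30.68 mGy.

30.7 mGy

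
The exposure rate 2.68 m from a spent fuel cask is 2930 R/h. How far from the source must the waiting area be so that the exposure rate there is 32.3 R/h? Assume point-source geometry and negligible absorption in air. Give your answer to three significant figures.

Intensity scales as (d₁/d₂)², so d₂ = d₁·√(I₁/I₂).
I₁/I₂ = 2930/32.3 = 90.71, so d₂ = 2.68 × √90.71 = 25.52 m.

25.5 m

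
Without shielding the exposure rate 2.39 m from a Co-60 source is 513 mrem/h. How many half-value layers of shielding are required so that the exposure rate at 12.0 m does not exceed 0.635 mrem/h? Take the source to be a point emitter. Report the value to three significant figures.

5.00 half-value layers

At 12.0 m, distance alone gives (2.39/12.0)² = 0.03967, so 513 × 0.03967 = 20.35 mrem/h.
Further attenuation needed: 20.35/0.635 = 32.05.
n = log₂(32.05) = 5.002 half-value layers.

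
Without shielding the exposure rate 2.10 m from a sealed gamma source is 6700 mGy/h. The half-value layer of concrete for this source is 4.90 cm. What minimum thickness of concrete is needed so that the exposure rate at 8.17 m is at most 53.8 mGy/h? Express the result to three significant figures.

14.9 cm

At 8.17 m, distance alone gives 6700 × (2.10/8.17)² = 6700 × 0.06607 = 442.7 mGy/h.
Further attenuation needed: 442.7/53.8 = 8.229.
n = log₂(8.229) = 3.041 half-value layers.
Thickness = 3.041 × 4.90 cm = 14.90 cm.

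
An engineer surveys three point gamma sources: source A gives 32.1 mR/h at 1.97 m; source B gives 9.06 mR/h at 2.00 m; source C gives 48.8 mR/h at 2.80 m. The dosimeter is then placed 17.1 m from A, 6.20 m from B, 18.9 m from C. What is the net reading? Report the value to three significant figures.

By superposition, sum each source's inverse-square contribution:
A: 32.1 × (1.97/17.1)² = 0.4260 mR/h
B: 9.06 × (2.00/6.20)² = 0.9428 mR/h
C: 48.8 × (2.80/18.9)² = 1.071 mR/h
Total = 0.4260 + 0.9428 + 1.071 = 2.440 mR/h.

2.44 mR/h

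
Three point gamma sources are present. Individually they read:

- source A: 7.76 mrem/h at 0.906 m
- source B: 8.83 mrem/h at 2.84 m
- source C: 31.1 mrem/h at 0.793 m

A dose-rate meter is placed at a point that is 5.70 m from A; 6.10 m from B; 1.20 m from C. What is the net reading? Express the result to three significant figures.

By superposition, sum each source's inverse-square contribution:
A: 7.76 × (0.906/5.70)² = 0.1961 mrem/h
B: 8.83 × (2.84/6.10)² = 1.914 mrem/h
C: 31.1 × (0.793/1.20)² = 13.58 mrem/h
Total = 0.1961 + 1.914 + 13.58 = 15.69 mrem/h.

15.7 mrem/h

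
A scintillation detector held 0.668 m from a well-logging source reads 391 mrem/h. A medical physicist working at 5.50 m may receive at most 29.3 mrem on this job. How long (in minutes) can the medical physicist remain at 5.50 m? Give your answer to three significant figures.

Using I₁d₁² = I₂d₂², rate at 5.50 m:
(0.668/5.50)² = 0.01475, so 391 × 0.01475 = 5.767 mrem/h.
Stay time = 29.3 mrem ÷ 5.767 mrem/h = 5.081 h = 304.9 min.

305 min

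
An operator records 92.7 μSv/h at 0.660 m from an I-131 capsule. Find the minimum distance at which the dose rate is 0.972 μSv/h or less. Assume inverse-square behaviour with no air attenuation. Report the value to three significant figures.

Applying the 1/r² law, d₂ = d₁·√(I₁/I₂).
I₁/I₂ = 92.7/0.972 = 95.37, so d₂ = 0.660 × √95.37 = 6.445 m.

6.45 m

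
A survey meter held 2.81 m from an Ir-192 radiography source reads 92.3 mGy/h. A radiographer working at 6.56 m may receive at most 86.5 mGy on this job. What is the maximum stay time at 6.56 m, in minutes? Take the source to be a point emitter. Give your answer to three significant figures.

Applying the 1/r² law, rate at 6.56 m:
(2.81/6.56)² = 0.1835, so 92.3 × 0.1835 = 16.94 mGy/h.
Stay time = 86.5 mGy ÷ 16.94 mGy/h = 5.106 h = 306.4 min.

306 min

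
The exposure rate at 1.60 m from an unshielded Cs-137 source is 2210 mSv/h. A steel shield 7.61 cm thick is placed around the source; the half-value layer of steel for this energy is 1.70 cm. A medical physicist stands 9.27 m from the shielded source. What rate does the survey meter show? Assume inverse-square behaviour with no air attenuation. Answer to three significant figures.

Distance alone: (1.60/9.27)² = 0.02979, so 2210 × 0.02979 = 65.84 mSv/h.
Shield: 7.61/1.70 = 4.476 half-value layers → attenuation 2^(−4.476) = 0.04494.
Combined: 65.84 × 0.04494 = 2.959 mSv/h.

2.96 mSv/h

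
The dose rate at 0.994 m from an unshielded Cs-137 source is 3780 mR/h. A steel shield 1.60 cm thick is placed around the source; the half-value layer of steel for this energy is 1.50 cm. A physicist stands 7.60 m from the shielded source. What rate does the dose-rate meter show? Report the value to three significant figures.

Distance alone: 3780 × (0.994/7.60)² = 3780 × 0.01711 = 64.68 mR/h.
Shield: 1.60/1.50 = 1.067 half-value layers → attenuation 2^(−1.067) = 0.4773.
Combined: 64.68 × 0.4773 = 30.87 mR/h.

30.9 mR/h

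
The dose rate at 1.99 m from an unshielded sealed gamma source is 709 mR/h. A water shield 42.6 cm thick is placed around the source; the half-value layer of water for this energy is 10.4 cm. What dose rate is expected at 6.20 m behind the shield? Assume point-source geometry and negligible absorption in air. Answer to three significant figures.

Distance alone: (1.99/6.20)² = 0.1030, so 709 × 0.1030 = 73.03 mR/h.
Shield: 42.6/10.4 = 4.096 half-value layers → attenuation 2^(−4.096) = 0.05848.
Combined: 73.03 × 0.05848 = 4.271 mR/h.

4.27 mR/h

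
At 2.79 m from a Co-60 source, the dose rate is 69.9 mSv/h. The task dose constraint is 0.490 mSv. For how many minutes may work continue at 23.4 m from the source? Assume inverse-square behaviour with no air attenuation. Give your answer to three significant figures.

29.6 min

Applying the 1/r² law, rate at 23.4 m:
(2.79/23.4)² = 0.01422, so 69.9 × 0.01422 = 0.9940 mSv/h.
Stay time = 0.490 mSv ÷ 0.9940 mSv/h = 0.4930 h = 29.58 min.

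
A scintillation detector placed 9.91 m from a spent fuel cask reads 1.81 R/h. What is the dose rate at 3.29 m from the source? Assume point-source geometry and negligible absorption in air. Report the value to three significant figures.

Since intensity falls as 1/r², scaling from 9.91 m to 3.29 m:
(9.91/3.29)² = 9.073, so 1.81 × 9.073 = 16.42 R/h.

16.4 R/h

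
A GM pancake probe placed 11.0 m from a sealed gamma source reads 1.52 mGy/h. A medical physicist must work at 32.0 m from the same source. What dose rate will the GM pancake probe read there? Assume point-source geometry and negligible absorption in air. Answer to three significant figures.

0.180 mGy/h

Using I₁d₁² = I₂d₂², scaling from 11.0 m to 32.0 m:
1.52 × (11.0/32.0)² = 1.52 × 0.1182 = 0.1797 mGy/h.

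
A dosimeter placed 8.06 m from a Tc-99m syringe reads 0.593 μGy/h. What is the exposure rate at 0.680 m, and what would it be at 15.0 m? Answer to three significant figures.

Applying the 1/r² law,
At 0.680 m: (8.06/0.680)² = 140.5, so 0.593 × 140.5 = 83.32 μGy/h
At 15.0 m: (0.680/15.0)² = 0.002055, so 83.32 × 0.002055 = 0.1712 μGy/h.

83.3 μGy/h; 0.171 μGy/h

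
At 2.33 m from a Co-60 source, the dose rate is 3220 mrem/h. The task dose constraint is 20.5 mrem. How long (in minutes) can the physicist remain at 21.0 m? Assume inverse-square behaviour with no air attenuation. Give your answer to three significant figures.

31.0 min

Applying the 1/r² law, rate at 21.0 m:
3220 × (2.33/21.0)² = 3220 × 0.01231 = 39.64 mrem/h.
Stay time = 20.5 mrem ÷ 39.64 mrem/h = 0.5172 h = 31.03 min.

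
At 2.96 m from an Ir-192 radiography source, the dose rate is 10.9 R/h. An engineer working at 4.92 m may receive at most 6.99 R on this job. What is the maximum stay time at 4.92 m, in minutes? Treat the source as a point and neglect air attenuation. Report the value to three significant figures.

By the inverse-square law, rate at 4.92 m:
(2.96/4.92)² = 0.3620, so 10.9 × 0.3620 = 3.946 R/h.
Stay time = 6.99 R ÷ 3.946 R/h = 1.771 h = 106.3 min.

106 min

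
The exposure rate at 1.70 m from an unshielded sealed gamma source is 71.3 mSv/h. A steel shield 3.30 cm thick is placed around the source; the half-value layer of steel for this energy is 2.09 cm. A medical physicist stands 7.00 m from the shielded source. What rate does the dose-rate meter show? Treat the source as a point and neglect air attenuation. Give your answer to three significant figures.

Distance alone: (1.70/7.00)² = 0.05898, so 71.3 × 0.05898 = 4.205 mSv/h.
Shield: 3.30/2.09 = 1.579 half-value layers → attenuation 2^(−1.579) = 0.3347.
Combined: 4.205 × 0.3347 = 1.407 mSv/h.

1.41 mSv/h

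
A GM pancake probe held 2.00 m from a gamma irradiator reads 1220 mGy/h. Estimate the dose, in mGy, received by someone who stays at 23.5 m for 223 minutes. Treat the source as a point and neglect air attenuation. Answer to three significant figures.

Since intensity falls as 1/r², rate at 23.5 m:
(2.00/23.5)² = 0.007243, so 1220 × 0.007243 = 8.836 mGy/h.
Dose = rate × time = 8.836 mGy/h × 3.717 h = 32.84 mGy.

32.8 mGy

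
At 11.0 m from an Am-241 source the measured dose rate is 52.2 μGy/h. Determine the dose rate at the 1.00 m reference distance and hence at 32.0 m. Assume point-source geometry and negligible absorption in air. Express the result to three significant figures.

Intensity scales as (d₁/d₂)², so
At 1.00 m: 52.2 × (11.0/1.00)² = 52.2 × 121.0 = 6316 μGy/h
At 32.0 m: (1.00/32.0)² = 0.0009766, so 6316 × 0.0009766 = 6.168 μGy/h.

6320 μGy/h; 6.17 μGy/h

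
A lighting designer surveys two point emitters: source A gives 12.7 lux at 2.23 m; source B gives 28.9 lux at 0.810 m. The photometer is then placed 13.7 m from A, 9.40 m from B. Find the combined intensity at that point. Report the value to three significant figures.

0.551 lux

Each source contributes Iᵢ·(dᵢ/rᵢ)²; contributions add.
A: 12.7 × (2.23/13.7)² = 0.3365 lux
B: 28.9 × (0.810/9.40)² = 0.2146 lux
Total = 0.3365 + 0.2146 = 0.5511 lux.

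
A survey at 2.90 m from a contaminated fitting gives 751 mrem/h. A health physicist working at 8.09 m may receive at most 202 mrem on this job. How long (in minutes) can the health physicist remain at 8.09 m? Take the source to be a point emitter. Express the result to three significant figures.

Applying the 1/r² law, rate at 8.09 m:
751 × (2.90/8.09)² = 751 × 0.1285 = 96.50 mrem/h.
Stay time = 202 mrem ÷ 96.50 mrem/h = 2.093 h = 125.6 min.

126 min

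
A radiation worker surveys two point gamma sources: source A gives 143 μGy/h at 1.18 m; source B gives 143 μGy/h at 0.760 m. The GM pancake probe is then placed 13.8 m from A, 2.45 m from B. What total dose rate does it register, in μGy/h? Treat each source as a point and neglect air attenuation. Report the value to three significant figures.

Each source contributes Iᵢ·(dᵢ/rᵢ)²; contributions add.
A: 143 × (1.18/13.8)² = 1.046 μGy/h
B: 143 × (0.760/2.45)² = 13.76 μGy/h
Total = 1.046 + 13.76 = 14.81 μGy/h.

14.8 μGy/h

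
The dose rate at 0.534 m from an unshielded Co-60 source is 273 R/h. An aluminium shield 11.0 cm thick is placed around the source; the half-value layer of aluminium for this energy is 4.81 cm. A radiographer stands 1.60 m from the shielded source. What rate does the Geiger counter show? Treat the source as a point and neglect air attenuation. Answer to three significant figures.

Distance alone: (0.534/1.60)² = 0.1114, so 273 × 0.1114 = 30.41 R/h.
Shield: 11.0/4.81 = 2.287 half-value layers → attenuation 2^(−2.287) = 0.2049.
Combined: 30.41 × 0.2049 = 6.231 R/h.

6.23 R/h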